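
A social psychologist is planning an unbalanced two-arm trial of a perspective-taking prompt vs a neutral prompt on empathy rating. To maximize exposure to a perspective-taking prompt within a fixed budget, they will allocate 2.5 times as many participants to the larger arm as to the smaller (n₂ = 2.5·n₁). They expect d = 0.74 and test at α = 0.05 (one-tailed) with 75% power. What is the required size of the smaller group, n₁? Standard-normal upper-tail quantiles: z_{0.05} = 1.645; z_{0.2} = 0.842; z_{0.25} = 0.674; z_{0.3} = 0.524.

n₁ = 14

With allocation ratio k = n₂/n₁ = 2.5, Var(x̄₁−x̄₂) = σ²(1/n₁ + 1/(k·n₁)) = σ²·(k+1)/(k·n₁).
So n₁ = (1 + 1/k)·((z_{α} + z_β)/d)² = 1.400 × (2.319/0.74)².
n₁ = 1.400 × 9.82 = 13.7.
Round up: n₁ = 14, giving n₂ = 2.5 × 14 = 35.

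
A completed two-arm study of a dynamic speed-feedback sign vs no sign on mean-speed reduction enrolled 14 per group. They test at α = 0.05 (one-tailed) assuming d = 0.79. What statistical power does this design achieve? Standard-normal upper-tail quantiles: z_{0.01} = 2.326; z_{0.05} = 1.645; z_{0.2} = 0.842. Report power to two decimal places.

power ≈ 0.67

For two equal groups, power = Φ(d·√(n/2) − z_{α}).
d·√(n/2) = 0.79 × √(14/2) = 0.79 × 2.646 = 2.090.
z_β = 2.090 − 1.645 = 0.445.
Power = Φ(0.445) = 0.672.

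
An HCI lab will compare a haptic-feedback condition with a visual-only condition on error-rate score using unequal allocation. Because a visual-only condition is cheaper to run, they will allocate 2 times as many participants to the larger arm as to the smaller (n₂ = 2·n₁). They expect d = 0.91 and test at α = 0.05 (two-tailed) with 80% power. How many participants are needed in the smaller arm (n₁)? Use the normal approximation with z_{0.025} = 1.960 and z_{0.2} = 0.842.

With allocation ratio k = n₂/n₁ = 2, Var(x̄₁−x̄₂) = σ²(1/n₁ + 1/(k·n₁)) = σ²·(k+1)/(k·n₁).
So n₁ = (1 + 1/k)·((z_{α/2} + z_β)/d)² = 1.500 × (2.802/0.91)².
n₁ = 1.500 × 9.48 = 14.2.
Round up: n₁ = 15, giving n₂ = 2 × 15 = 30.

n₁ = 15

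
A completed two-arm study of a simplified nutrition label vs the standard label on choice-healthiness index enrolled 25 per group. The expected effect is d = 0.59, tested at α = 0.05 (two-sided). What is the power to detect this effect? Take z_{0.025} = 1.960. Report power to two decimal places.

For two equal groups, power = Φ(d·√(n/2) − z_{α/2}).
d·√(n/2) = 0.59 × √(25/2) = 0.59 × 3.536 = 2.086.
z_β = 2.086 − 1.960 = 0.126.
Power = Φ(0.126) = 0.550.

power ≈ 0.55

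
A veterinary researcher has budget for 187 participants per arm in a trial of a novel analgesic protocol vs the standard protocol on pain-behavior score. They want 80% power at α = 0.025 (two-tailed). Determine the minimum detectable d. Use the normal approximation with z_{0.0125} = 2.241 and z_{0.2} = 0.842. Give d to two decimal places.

For two independent groups of n = 187 each: d_min = (z_{α/2} + z_β)·√(2/n).
z-sum = 2.241 + 0.842 = 3.083.
d_min = 3.083 × √(2/187) = 3.083 × 0.1034 = 0.319.

d_min ≈ 0.32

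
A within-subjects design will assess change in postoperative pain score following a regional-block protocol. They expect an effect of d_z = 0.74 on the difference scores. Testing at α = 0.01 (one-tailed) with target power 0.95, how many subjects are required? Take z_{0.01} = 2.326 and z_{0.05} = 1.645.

For a paired (one-sample on differences) test: n = ((z_{α} + z_β) / d)².
z_{α} + z_β = 2.326 + 1.645 = 3.971.
n = (3.971 / 0.74)² = 5.366² = 28.80.
Round up.

n = 29 pairs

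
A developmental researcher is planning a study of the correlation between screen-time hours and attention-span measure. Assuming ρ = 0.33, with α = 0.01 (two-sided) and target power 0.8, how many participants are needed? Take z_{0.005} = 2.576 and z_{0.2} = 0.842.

Fisher's z: C = ½·ln((1+r)/(1−r)) = ½·ln(1.9851) = 0.3428.
n = ((z_{α/2} + z_β)/C)² + 3.
(2.576 + 0.842) / 0.3428 = 3.418 / 0.3428 = 9.971.
n = 9.971² + 3 = 99.42 + 3 = 102.4.
Round up.

n = 103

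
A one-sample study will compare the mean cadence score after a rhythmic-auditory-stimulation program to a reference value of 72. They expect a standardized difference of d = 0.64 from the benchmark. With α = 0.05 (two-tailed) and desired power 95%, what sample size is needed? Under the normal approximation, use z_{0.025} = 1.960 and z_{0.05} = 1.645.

n = 32

For a one-sample test: n = ((z_{α/2} + z_β) / d)².
z_{α/2} + z_β = 1.960 + 1.645 = 3.605.
n = (3.605 / 0.64)² = 5.633² = 31.73.
Round up.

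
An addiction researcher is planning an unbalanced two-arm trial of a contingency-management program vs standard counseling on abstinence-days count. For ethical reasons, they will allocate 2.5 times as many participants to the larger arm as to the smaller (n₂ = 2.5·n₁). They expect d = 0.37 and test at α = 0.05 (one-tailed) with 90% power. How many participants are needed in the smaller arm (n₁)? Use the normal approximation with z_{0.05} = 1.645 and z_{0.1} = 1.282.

n₁ = 88

With allocation ratio k = n₂/n₁ = 2.5, Var(x̄₁−x̄₂) = σ²(1/n₁ + 1/(k·n₁)) = σ²·(k+1)/(k·n₁).
So n₁ = (1 + 1/k)·((z_{α} + z_β)/d)² = 1.400 × (2.927/0.37)².
n₁ = 1.400 × 62.58 = 87.6.
Round up: n₁ = 88, giving n₂ = 2.5 × 88 = 220.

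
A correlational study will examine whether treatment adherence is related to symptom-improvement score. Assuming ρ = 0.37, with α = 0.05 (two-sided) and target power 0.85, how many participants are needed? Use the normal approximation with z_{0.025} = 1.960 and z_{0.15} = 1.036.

Fisher's z: C = ½·ln((1+r)/(1−r)) = ½·ln(2.1746) = 0.3884.
n = ((z_{α/2} + z_β)/C)² + 3.
(1.960 + 1.036) / 0.3884 = 2.996 / 0.3884 = 7.714.
n = 7.714² + 3 = 59.50 + 3 = 62.5.
Round up.

n = 63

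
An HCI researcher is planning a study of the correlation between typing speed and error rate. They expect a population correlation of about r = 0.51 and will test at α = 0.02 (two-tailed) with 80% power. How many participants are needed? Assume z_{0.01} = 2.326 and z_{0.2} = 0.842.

n = 35

Fisher's z: C = ½·ln((1+r)/(1−r)) = ½·ln(3.0816) = 0.5627.
n = ((z_{α/2} + z_β)/C)² + 3.
(2.326 + 0.842) / 0.5627 = 3.168 / 0.5627 = 5.630.
n = 5.630² + 3 = 31.70 + 3 = 34.7.
Round up.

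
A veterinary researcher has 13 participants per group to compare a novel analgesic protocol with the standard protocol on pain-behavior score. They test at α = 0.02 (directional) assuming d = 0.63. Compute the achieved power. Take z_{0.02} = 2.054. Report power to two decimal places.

For two equal groups, power = Φ(d·√(n/2) − z_{α}).
d·√(n/2) = 0.63 × √(13/2) = 0.63 × 2.550 = 1.606.
z_β = 1.606 − 2.054 = -0.448.
Power = Φ(-0.448) = 0.327.

power ≈ 0.33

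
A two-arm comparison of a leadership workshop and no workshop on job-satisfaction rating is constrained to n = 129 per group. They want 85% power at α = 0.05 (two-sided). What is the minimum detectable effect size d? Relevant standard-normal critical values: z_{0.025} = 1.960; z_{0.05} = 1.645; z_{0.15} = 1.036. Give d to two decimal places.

For two independent groups of n = 129 each: d_min = (z_{α/2} + z_β)·√(2/n).
z-sum = 1.960 + 1.036 = 2.996.
d_min = 2.996 × √(2/129) = 2.996 × 0.1245 = 0.373.

d_min ≈ 0.37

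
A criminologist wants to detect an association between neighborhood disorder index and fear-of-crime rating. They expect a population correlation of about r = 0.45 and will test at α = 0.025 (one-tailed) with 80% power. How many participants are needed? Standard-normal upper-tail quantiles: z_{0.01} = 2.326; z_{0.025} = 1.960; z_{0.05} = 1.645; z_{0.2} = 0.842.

n = 37

Fisher's z: C = ½·ln((1+r)/(1−r)) = ½·ln(2.6364) = 0.4847.
n = ((z_{α} + z_β)/C)² + 3.
(1.960 + 0.842) / 0.4847 = 2.802 / 0.4847 = 5.781.
n = 5.781² + 3 = 33.42 + 3 = 36.4.
Round up.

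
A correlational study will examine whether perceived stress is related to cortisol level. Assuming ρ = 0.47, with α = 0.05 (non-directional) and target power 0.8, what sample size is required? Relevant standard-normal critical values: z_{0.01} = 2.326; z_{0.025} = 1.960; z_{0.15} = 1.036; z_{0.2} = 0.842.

Fisher's z: C = ½·ln((1+r)/(1−r)) = ½·ln(2.7736) = 0.5101.
n = ((z_{α/2} + z_β)/C)² + 3.
(1.960 + 0.842) / 0.5101 = 2.802 / 0.5101 = 5.493.
n = 5.493² + 3 = 30.17 + 3 = 33.2.
Round up.

n = 34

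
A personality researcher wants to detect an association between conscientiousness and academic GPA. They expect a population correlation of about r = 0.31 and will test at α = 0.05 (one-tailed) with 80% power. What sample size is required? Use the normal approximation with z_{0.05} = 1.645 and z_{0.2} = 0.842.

n = 64

Fisher's z: C = ½·ln((1+r)/(1−r)) = ½·ln(1.8986) = 0.3205.
n = ((z_{α} + z_β)/C)² + 3.
(1.645 + 0.842) / 0.3205 = 2.487 / 0.3205 = 7.760.
n = 7.760² + 3 = 60.21 + 3 = 63.2.
Round up.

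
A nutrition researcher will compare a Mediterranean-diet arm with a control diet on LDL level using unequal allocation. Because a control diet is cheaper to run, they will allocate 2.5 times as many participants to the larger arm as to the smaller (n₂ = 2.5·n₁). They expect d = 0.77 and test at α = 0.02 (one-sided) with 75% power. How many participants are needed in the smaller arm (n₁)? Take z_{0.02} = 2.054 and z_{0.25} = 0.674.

With allocation ratio k = n₂/n₁ = 2.5, Var(x̄₁−x̄₂) = σ²(1/n₁ + 1/(k·n₁)) = σ²·(k+1)/(k·n₁).
So n₁ = (1 + 1/k)·((z_{α} + z_β)/d)² = 1.400 × (2.728/0.77)².
n₁ = 1.400 × 12.55 = 17.6.
Round up: n₁ = 18, giving n₂ = 2.5 × 18 = 45.

n₁ = 18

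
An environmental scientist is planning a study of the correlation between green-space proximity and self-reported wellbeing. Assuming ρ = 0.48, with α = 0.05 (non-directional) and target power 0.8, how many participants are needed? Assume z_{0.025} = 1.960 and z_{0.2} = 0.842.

n = 32

Fisher's z: C = ½·ln((1+r)/(1−r)) = ½·ln(2.8462) = 0.5230.
n = ((z_{α/2} + z_β)/C)² + 3.
(1.960 + 0.842) / 0.5230 = 2.802 / 0.5230 = 5.358.
n = 5.358² + 3 = 28.70 + 3 = 31.7.
Round up.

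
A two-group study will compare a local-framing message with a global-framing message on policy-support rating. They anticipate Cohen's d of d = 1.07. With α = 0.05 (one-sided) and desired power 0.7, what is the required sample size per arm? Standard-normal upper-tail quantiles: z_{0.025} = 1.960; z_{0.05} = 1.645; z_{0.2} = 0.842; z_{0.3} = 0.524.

For two independent groups with equal n: n = 2·((z_{α} + z_β) / d)².
z_{α} + z_β = 1.645 + 0.524 = 2.169.
n = 2 × (2.169 / 1.07)² = 2 × 2.027² = 2 × 4.11 = 8.2.
Round up to the next whole participant.

n = 9 per group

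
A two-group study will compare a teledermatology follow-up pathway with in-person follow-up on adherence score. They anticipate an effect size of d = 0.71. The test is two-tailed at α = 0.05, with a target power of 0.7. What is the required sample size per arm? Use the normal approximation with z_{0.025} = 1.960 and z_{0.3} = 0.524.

n = 25 per group

For two independent groups with equal n: n = 2·((z_{α/2} + z_β) / d)².
z_{α/2} + z_β = 1.960 + 0.524 = 2.484.
n = 2 × (2.484 / 0.71)² = 2 × 3.499² = 2 × 12.24 = 24.5.
Round up to the next whole participant.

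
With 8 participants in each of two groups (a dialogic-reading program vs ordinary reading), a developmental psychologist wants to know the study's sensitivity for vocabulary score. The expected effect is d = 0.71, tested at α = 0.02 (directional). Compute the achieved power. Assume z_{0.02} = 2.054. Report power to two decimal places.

For two equal groups, power = Φ(d·√(n/2) − z_{α}).
d·√(n/2) = 0.71 × √(8/2) = 0.71 × 2.000 = 1.420.
z_β = 1.420 − 2.054 = -0.634.
Power = Φ(-0.634) = 0.263.

power ≈ 0.26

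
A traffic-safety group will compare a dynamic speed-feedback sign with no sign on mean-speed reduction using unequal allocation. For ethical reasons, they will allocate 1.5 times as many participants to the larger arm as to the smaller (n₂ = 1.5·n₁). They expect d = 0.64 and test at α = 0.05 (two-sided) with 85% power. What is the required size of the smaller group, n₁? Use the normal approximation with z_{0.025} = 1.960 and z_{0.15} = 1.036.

n₁ = 37

With allocation ratio k = n₂/n₁ = 1.5, Var(x̄₁−x̄₂) = σ²(1/n₁ + 1/(k·n₁)) = σ²·(k+1)/(k·n₁).
So n₁ = (1 + 1/k)·((z_{α/2} + z_β)/d)² = 1.667 × (2.996/0.64)².
n₁ = 1.667 × 21.91 = 36.5.
Round up: n₁ = 37, giving n₂ = ⌈1.5 × 37⌉ = ⌈55.5⌉ = 56.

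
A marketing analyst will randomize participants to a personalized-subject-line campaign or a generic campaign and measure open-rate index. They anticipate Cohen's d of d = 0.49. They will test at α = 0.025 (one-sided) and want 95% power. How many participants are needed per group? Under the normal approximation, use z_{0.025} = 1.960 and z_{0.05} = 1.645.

n = 109 per group

For two independent groups with equal n: n = 2·((z_{α} + z_β) / d)².
z_{α} + z_β = 1.960 + 1.645 = 3.605.
n = 2 × (3.605 / 0.49)² = 2 × 7.357² = 2 × 54.13 = 108.3.
Round up to the next whole participant.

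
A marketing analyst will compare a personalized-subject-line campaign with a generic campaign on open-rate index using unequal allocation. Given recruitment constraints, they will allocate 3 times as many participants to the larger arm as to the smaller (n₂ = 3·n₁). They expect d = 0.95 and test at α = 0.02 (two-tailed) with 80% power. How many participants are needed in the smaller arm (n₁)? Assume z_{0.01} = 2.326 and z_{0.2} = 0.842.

n₁ = 15

With allocation ratio k = n₂/n₁ = 3, Var(x̄₁−x̄₂) = σ²(1/n₁ + 1/(k·n₁)) = σ²·(k+1)/(k·n₁).
So n₁ = (1 + 1/k)·((z_{α/2} + z_β)/d)² = 1.333 × (3.168/0.95)².
n₁ = 1.333 × 11.12 = 14.8.
Round up: n₁ = 15, giving n₂ = 3 × 15 = 45.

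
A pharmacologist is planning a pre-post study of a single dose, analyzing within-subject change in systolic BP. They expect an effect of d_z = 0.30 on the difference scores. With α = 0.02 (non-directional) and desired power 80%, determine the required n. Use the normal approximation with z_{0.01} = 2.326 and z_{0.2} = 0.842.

n = 112 pairs

For a paired (one-sample on differences) test: n = ((z_{α/2} + z_β) / d)².
z_{α/2} + z_β = 2.326 + 0.842 = 3.168.
n = (3.168 / 0.30)² = 10.560² = 111.51.
Round up.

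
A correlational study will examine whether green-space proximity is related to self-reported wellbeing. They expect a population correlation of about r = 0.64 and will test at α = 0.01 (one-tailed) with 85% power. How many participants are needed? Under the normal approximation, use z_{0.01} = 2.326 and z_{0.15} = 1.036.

n = 23

Fisher's z: C = ½·ln((1+r)/(1−r)) = ½·ln(4.5556) = 0.7582.
n = ((z_{α} + z_β)/C)² + 3.
(2.326 + 1.036) / 0.7582 = 3.362 / 0.7582 = 4.434.
n = 4.434² + 3 = 19.66 + 3 = 22.7.
Round up.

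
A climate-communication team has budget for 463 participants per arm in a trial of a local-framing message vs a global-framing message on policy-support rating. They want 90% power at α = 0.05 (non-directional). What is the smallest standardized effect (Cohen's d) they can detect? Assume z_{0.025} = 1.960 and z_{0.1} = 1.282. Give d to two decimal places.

For two independent groups of n = 463 each: d_min = (z_{α/2} + z_β)·√(2/n).
z-sum = 1.960 + 1.282 = 3.242.
d_min = 3.242 × √(2/463) = 3.242 × 0.0657 = 0.213.

d_min ≈ 0.21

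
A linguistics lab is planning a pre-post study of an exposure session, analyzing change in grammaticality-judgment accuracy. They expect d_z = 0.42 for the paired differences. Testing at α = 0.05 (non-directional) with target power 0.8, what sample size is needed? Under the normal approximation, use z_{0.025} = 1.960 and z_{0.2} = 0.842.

n = 45 pairs

For a paired (one-sample on differences) test: n = ((z_{α/2} + z_β) / d)².
z_{α/2} + z_β = 1.960 + 0.842 = 2.802.
n = (2.802 / 0.42)² = 6.671² = 44.51.
Round up.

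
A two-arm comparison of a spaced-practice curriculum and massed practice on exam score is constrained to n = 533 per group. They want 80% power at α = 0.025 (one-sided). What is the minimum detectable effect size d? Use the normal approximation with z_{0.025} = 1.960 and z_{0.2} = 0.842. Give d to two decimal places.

d_min ≈ 0.17

For two independent groups of n = 533 each: d_min = (z_{α} + z_β)·√(2/n).
z-sum = 1.960 + 0.842 = 2.802.
d_min = 2.802 × √(2/533) = 2.802 × 0.0613 = 0.172.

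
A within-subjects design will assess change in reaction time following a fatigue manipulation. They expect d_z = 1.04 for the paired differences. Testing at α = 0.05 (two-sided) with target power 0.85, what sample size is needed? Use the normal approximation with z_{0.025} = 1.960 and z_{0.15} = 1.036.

For a paired (one-sample on differences) test: n = ((z_{α/2} + z_β) / d)².
z_{α/2} + z_β = 1.960 + 1.036 = 2.996.
n = (2.996 / 1.04)² = 2.881² = 8.30.
Round up.

n = 9 pairs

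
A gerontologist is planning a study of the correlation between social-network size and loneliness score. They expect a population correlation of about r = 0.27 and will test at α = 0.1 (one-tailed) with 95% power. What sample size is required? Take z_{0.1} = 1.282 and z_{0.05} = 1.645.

Fisher's z: C = ½·ln((1+r)/(1−r)) = ½·ln(1.7397) = 0.2769.
n = ((z_{α} + z_β)/C)² + 3.
(1.282 + 1.645) / 0.2769 = 2.927 / 0.2769 = 10.571.
n = 10.571² + 3 = 111.74 + 3 = 114.7.
Round up.

n = 115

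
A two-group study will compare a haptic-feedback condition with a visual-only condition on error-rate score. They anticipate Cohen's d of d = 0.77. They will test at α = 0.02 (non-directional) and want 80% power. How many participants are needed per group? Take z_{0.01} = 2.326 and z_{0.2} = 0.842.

n = 34 per group

For two independent groups with equal n: n = 2·((z_{α/2} + z_β) / d)².
z_{α/2} + z_β = 2.326 + 0.842 = 3.168.
n = 2 × (3.168 / 0.77)² = 2 × 4.114² = 2 × 16.93 = 33.9.
Round up to the next whole participant.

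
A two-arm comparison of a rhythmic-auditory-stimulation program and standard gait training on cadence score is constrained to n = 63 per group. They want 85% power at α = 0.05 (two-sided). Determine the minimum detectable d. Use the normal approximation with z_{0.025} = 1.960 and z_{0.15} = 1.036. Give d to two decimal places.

For two independent groups of n = 63 each: d_min = (z_{α/2} + z_β)·√(2/n).
z-sum = 1.960 + 1.036 = 2.996.
d_min = 2.996 × √(2/63) = 2.996 × 0.1782 = 0.534.

d_min ≈ 0.53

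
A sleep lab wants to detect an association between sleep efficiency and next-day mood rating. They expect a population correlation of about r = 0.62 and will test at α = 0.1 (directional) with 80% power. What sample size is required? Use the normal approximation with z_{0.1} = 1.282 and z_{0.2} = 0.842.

n = 12

Fisher's z: C = ½·ln((1+r)/(1−r)) = ½·ln(4.2632) = 0.7250.
n = ((z_{α} + z_β)/C)² + 3.
(1.282 + 0.842) / 0.7250 = 2.124 / 0.7250 = 2.930.
n = 2.930² + 3 = 8.58 + 3 = 11.6.
Round up.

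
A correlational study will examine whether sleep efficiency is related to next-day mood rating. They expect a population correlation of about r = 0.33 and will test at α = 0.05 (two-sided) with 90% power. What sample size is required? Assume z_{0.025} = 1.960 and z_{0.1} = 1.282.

n = 93

Fisher's z: C = ½·ln((1+r)/(1−r)) = ½·ln(1.9851) = 0.3428.
n = ((z_{α/2} + z_β)/C)² + 3.
(1.960 + 1.282) / 0.3428 = 3.242 / 0.3428 = 9.457.
n = 9.457² + 3 = 89.44 + 3 = 92.4.
Round up.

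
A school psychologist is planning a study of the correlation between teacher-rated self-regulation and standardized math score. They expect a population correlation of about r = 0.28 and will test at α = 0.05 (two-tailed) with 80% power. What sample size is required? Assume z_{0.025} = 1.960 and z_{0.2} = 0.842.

n = 98

Fisher's z: C = ½·ln((1+r)/(1−r)) = ½·ln(1.7778) = 0.2877.
n = ((z_{α/2} + z_β)/C)² + 3.
(1.960 + 0.842) / 0.2877 = 2.802 / 0.2877 = 9.739.
n = 9.739² + 3 = 94.85 + 3 = 97.9.
Round up.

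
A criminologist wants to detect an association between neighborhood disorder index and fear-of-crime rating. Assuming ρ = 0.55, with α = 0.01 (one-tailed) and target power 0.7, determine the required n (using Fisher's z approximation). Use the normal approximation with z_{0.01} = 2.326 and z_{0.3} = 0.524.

Fisher's z: C = ½·ln((1+r)/(1−r)) = ½·ln(3.4444) = 0.6184.
n = ((z_{α} + z_β)/C)² + 3.
(2.326 + 0.524) / 0.6184 = 2.850 / 0.6184 = 4.609.
n = 4.609² + 3 = 21.24 + 3 = 24.2.
Round up.

n = 25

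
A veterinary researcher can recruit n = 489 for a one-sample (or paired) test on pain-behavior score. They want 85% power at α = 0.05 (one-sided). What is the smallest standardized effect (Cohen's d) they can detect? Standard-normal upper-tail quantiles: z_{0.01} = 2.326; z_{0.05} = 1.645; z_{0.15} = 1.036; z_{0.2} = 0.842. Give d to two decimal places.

d_min ≈ 0.12

For a single sample (or paired design) of n = 489: d_min = (z_{α} + z_β)/√n.
z-sum = 1.645 + 1.036 = 2.681.
d_min = 2.681 / √489 = 2.681 / 22.113 = 0.121.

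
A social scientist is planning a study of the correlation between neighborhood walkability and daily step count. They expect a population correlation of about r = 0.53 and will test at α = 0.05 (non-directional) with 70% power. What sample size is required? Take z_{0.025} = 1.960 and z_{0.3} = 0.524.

Fisher's z: C = ½·ln((1+r)/(1−r)) = ½·ln(3.2553) = 0.5901.
n = ((z_{α/2} + z_β)/C)² + 3.
(1.960 + 0.524) / 0.5901 = 2.484 / 0.5901 = 4.209.
n = 4.209² + 3 = 17.72 + 3 = 20.7.
Round up.

n = 21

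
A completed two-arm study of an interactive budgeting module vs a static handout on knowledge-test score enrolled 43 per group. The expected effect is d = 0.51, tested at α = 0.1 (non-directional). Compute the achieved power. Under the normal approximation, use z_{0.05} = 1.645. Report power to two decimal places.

For two equal groups, power = Φ(d·√(n/2) − z_{α/2}).
d·√(n/2) = 0.51 × √(43/2) = 0.51 × 4.637 = 2.365.
z_β = 2.365 − 1.645 = 0.720.
Power = Φ(0.720) = 0.764.

power ≈ 0.76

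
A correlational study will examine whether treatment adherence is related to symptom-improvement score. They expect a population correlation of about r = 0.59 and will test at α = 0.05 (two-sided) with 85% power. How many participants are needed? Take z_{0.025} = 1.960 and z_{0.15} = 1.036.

Fisher's z: C = ½·ln((1+r)/(1−r)) = ½·ln(3.8780) = 0.6777.
n = ((z_{α/2} + z_β)/C)² + 3.
(1.960 + 1.036) / 0.6777 = 2.996 / 0.6777 = 4.421.
n = 4.421² + 3 = 19.54 + 3 = 22.5.
Round up.

n = 23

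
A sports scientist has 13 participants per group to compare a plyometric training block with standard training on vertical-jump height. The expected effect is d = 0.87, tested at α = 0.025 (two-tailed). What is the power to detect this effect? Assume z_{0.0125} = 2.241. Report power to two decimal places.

For two equal groups, power = Φ(d·√(n/2) − z_{α/2}).
d·√(n/2) = 0.87 × √(13/2) = 0.87 × 2.550 = 2.218.
z_β = 2.218 − 2.241 = -0.023.
Power = Φ(-0.023) = 0.491.

power ≈ 0.49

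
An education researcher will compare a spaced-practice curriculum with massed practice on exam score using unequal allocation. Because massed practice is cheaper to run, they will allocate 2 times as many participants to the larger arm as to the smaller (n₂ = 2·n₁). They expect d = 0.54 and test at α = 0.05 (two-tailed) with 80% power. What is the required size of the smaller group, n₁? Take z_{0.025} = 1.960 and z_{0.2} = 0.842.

n₁ = 41

With allocation ratio k = n₂/n₁ = 2, Var(x̄₁−x̄₂) = σ²(1/n₁ + 1/(k·n₁)) = σ²·(k+1)/(k·n₁).
So n₁ = (1 + 1/k)·((z_{α/2} + z_β)/d)² = 1.500 × (2.802/0.54)².
n₁ = 1.500 × 26.92 = 40.4.
Round up: n₁ = 41, giving n₂ = 2 × 41 = 82.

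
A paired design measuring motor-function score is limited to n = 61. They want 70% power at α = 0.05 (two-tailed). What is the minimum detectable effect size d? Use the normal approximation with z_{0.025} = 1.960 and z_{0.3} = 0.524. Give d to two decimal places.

d_min ≈ 0.32

For a single sample (or paired design) of n = 61: d_min = (z_{α/2} + z_β)/√n.
z-sum = 1.960 + 0.524 = 2.484.
d_min = 2.484 / √61 = 2.484 / 7.810 = 0.318.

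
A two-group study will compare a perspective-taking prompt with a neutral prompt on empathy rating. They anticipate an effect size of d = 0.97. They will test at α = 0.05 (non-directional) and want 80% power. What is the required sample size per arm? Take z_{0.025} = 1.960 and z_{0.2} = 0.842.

n = 17 per group

For two independent groups with equal n: n = 2·((z_{α/2} + z_β) / d)².
z_{α/2} + z_β = 1.960 + 0.842 = 2.802.
n = 2 × (2.802 / 0.97)² = 2 × 2.889² = 2 × 8.34 = 16.7.
Round up to the next whole participant.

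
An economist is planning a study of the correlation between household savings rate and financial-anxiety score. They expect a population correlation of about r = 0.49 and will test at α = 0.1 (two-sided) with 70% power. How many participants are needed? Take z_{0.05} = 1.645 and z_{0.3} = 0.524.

n = 20

Fisher's z: C = ½·ln((1+r)/(1−r)) = ½·ln(2.9216) = 0.5361.
n = ((z_{α/2} + z_β)/C)² + 3.
(1.645 + 0.524) / 0.5361 = 2.169 / 0.5361 = 4.046.
n = 4.046² + 3 = 16.37 + 3 = 19.4.
Round up.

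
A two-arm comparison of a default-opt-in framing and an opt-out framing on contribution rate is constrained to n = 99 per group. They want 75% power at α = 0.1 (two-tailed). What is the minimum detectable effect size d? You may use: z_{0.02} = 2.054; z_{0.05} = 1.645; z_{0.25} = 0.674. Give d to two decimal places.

For two independent groups of n = 99 each: d_min = (z_{α/2} + z_β)·√(2/n).
z-sum = 1.645 + 0.674 = 2.319.
d_min = 2.319 × √(2/99) = 2.319 × 0.1421 = 0.330.

d_min ≈ 0.33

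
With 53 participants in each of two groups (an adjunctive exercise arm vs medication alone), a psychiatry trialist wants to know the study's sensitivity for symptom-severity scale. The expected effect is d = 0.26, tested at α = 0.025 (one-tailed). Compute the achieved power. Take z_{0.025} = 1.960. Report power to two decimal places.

For two equal groups, power = Φ(d·√(n/2) − z_{α}).
d·√(n/2) = 0.26 × √(53/2) = 0.26 × 5.148 = 1.338.
z_β = 1.338 − 1.960 = -0.622.
Power = Φ(-0.622) = 0.267.

power ≈ 0.27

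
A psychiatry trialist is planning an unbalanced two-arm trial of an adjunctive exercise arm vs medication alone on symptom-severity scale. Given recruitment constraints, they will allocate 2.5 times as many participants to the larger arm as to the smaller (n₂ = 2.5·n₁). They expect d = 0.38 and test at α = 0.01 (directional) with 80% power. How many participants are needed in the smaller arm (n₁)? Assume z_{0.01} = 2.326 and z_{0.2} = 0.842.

With allocation ratio k = n₂/n₁ = 2.5, Var(x̄₁−x̄₂) = σ²(1/n₁ + 1/(k·n₁)) = σ²·(k+1)/(k·n₁).
So n₁ = (1 + 1/k)·((z_{α} + z_β)/d)² = 1.400 × (3.168/0.38)².
n₁ = 1.400 × 69.50 = 97.3.
Round up: n₁ = 98, giving n₂ = 2.5 × 98 = 245.

n₁ = 98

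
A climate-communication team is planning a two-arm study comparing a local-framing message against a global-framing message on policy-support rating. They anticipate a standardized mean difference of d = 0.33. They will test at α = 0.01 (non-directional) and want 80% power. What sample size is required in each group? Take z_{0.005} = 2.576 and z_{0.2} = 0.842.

For two independent groups with equal n: n = 2·((z_{α/2} + z_β) / d)².
z_{α/2} + z_β = 2.576 + 0.842 = 3.418.
n = 2 × (3.418 / 0.33)² = 2 × 10.358² = 2 × 107.28 = 214.6.
Round up to the next whole participant.

n = 215 per group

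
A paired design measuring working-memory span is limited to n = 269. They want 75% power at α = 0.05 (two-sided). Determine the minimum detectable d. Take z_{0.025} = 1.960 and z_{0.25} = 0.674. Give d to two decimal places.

d_min ≈ 0.16

For a single sample (or paired design) of n = 269: d_min = (z_{α/2} + z_β)/√n.
z-sum = 1.960 + 0.674 = 2.634.
d_min = 2.634 / √269 = 2.634 / 16.401 = 0.161.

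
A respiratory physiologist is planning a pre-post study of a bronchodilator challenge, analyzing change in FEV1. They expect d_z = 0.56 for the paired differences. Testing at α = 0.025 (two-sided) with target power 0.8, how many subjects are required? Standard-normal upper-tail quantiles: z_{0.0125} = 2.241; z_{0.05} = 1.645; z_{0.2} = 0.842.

n = 31 pairs

For a paired (one-sample on differences) test: n = ((z_{α/2} + z_β) / d)².
z_{α/2} + z_β = 2.241 + 0.842 = 3.083.
n = (3.083 / 0.56)² = 5.505² = 30.31.
Round up.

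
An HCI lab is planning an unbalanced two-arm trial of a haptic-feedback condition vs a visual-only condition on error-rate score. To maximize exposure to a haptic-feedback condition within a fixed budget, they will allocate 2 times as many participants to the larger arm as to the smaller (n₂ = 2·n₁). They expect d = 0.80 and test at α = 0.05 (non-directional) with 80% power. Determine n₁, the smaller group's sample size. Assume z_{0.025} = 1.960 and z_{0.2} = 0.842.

With allocation ratio k = n₂/n₁ = 2, Var(x̄₁−x̄₂) = σ²(1/n₁ + 1/(k·n₁)) = σ²·(k+1)/(k·n₁).
So n₁ = (1 + 1/k)·((z_{α/2} + z_β)/d)² = 1.500 × (2.802/0.80)².
n₁ = 1.500 × 12.27 = 18.4.
Round up: n₁ = 19, giving n₂ = 2 × 19 = 38.

n₁ = 19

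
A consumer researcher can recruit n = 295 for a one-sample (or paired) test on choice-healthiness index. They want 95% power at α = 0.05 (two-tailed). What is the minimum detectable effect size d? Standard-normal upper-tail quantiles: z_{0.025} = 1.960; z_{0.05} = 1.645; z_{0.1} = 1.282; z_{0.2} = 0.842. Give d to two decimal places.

For a single sample (or paired design) of n = 295: d_min = (z_{α/2} + z_β)/√n.
z-sum = 1.960 + 1.645 = 3.605.
d_min = 3.605 / √295 = 3.605 / 17.176 = 0.210.

d_min ≈ 0.21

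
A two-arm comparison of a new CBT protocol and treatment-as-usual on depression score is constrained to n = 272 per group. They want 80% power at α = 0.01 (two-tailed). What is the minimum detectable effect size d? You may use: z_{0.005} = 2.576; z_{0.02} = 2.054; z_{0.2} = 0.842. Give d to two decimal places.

d_min ≈ 0.29

For two independent groups of n = 272 each: d_min = (z_{α/2} + z_β)·√(2/n).
z-sum = 2.576 + 0.842 = 3.418.
d_min = 3.418 × √(2/272) = 3.418 × 0.0857 = 0.293.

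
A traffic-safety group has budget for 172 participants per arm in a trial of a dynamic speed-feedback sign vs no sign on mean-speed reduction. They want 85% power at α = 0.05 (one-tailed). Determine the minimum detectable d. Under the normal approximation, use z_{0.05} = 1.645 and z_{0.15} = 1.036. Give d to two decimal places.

d_min ≈ 0.29

For two independent groups of n = 172 each: d_min = (z_{α} + z_β)·√(2/n).
z-sum = 1.645 + 1.036 = 2.681.
d_min = 2.681 × √(2/172) = 2.681 × 0.1078 = 0.289.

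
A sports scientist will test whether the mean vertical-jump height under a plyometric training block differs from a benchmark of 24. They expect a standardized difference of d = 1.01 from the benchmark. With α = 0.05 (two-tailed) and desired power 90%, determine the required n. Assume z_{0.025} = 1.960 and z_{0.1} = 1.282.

For a one-sample test: n = ((z_{α/2} + z_β) / d)².
z_{α/2} + z_β = 1.960 + 1.282 = 3.242.
n = (3.242 / 1.01)² = 3.210² = 10.30.
Round up.

n = 11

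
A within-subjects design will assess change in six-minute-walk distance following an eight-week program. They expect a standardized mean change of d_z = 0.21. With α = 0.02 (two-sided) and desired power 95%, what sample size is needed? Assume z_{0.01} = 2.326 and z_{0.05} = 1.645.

n = 358 pairs

For a paired (one-sample on differences) test: n = ((z_{α/2} + z_β) / d)².
z_{α/2} + z_β = 2.326 + 1.645 = 3.971.
n = (3.971 / 0.21)² = 18.910² = 357.57.
Round up.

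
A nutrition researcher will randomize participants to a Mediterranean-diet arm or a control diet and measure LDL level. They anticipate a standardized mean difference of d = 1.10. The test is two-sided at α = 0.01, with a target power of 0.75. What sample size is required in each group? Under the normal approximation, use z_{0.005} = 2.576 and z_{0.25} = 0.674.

For two independent groups with equal n: n = 2·((z_{α/2} + z_β) / d)².
z_{α/2} + z_β = 2.576 + 0.674 = 3.250.
n = 2 × (3.250 / 1.10)² = 2 × 2.955² = 2 × 8.73 = 17.5.
Round up to the next whole participant.

n = 18 per group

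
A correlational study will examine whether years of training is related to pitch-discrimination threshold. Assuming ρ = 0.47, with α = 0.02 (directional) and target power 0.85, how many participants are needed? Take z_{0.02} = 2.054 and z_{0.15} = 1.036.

Fisher's z: C = ½·ln((1+r)/(1−r)) = ½·ln(2.7736) = 0.5101.
n = ((z_{α} + z_β)/C)² + 3.
(2.054 + 1.036) / 0.5101 = 3.090 / 0.5101 = 6.058.
n = 6.058² + 3 = 36.69 + 3 = 39.7.
Round up.

n = 40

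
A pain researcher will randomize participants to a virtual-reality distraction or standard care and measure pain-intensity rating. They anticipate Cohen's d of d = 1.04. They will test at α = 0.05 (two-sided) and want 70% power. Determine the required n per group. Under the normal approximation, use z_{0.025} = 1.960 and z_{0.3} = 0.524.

For two independent groups with equal n: n = 2·((z_{α/2} + z_β) / d)².
z_{α/2} + z_β = 1.960 + 0.524 = 2.484.
n = 2 × (2.484 / 1.04)² = 2 × 2.388² = 2 × 5.70 = 11.4.
Round up to the next whole participant.

n = 12 per group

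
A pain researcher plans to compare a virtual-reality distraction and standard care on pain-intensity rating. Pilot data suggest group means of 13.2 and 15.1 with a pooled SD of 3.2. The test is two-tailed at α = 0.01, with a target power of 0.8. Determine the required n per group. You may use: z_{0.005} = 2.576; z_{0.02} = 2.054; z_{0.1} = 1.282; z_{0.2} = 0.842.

Cohen's d = |M₁ − M₂| / SD_pooled = |13.2 − 15.1| / 3.2 = 1.9 / 3.2 = 0.594.
For two independent groups with equal n: n = 2·((z_{α/2} + z_β) / d)².
z_{α/2} + z_β = 2.576 + 0.842 = 3.418.
n = 2 × (3.418 / 0.594)² = 2 × 5.754² = 2 × 33.11 = 66.2.
Round up to the next whole participant.

n = 67 per group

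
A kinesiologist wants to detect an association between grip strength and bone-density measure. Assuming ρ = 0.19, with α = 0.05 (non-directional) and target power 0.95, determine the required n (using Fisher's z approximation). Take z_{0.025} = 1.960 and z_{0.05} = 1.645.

Fisher's z: C = ½·ln((1+r)/(1−r)) = ½·ln(1.4691) = 0.1923.
n = ((z_{α/2} + z_β)/C)² + 3.
(1.960 + 1.645) / 0.1923 = 3.605 / 0.1923 = 18.747.
n = 18.747² + 3 = 351.44 + 3 = 354.4.
Round up.

n = 355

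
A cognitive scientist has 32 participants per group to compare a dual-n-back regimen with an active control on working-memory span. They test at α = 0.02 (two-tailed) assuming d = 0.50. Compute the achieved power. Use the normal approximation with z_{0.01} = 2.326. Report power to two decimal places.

For two equal groups, power = Φ(d·√(n/2) − z_{α/2}).
d·√(n/2) = 0.50 × √(32/2) = 0.50 × 4.000 = 2.000.
z_β = 2.000 − 2.326 = -0.326.
Power = Φ(-0.326) = 0.372.

power ≈ 0.37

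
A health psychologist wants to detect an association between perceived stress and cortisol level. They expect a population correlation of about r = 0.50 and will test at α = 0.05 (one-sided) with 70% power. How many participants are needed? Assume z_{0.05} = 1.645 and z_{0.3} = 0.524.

n = 19

Fisher's z: C = ½·ln((1+r)/(1−r)) = ½·ln(3.0000) = 0.5493.
n = ((z_{α} + z_β)/C)² + 3.
(1.645 + 0.524) / 0.5493 = 2.169 / 0.5493 = 3.949.
n = 3.949² + 3 = 15.59 + 3 = 18.6.
Round up.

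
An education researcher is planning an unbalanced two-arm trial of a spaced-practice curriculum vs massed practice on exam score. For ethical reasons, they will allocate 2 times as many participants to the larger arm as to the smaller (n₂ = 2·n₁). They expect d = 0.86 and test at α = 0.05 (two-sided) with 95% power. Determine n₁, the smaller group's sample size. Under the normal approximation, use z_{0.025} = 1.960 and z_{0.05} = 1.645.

n₁ = 27

With allocation ratio k = n₂/n₁ = 2, Var(x̄₁−x̄₂) = σ²(1/n₁ + 1/(k·n₁)) = σ²·(k+1)/(k·n₁).
So n₁ = (1 + 1/k)·((z_{α/2} + z_β)/d)² = 1.500 × (3.605/0.86)².
n₁ = 1.500 × 17.57 = 26.4.
Round up: n₁ = 27, giving n₂ = 2 × 27 = 54.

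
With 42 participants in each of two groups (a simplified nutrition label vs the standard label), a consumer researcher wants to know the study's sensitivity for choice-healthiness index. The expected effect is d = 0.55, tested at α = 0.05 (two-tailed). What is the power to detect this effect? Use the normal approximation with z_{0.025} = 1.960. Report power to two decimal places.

power ≈ 0.71

For two equal groups, power = Φ(d·√(n/2) − z_{α/2}).
d·√(n/2) = 0.55 × √(42/2) = 0.55 × 4.583 = 2.520.
z_β = 2.520 − 1.960 = 0.560.
Power = Φ(0.560) = 0.712.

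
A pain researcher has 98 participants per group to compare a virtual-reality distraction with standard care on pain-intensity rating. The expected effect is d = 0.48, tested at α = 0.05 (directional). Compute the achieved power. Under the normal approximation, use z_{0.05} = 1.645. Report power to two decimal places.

For two equal groups, power = Φ(d·√(n/2) − z_{α}).
d·√(n/2) = 0.48 × √(98/2) = 0.48 × 7.000 = 3.360.
z_β = 3.360 − 1.645 = 1.715.
Power = Φ(1.715) = 0.957.

power ≈ 0.96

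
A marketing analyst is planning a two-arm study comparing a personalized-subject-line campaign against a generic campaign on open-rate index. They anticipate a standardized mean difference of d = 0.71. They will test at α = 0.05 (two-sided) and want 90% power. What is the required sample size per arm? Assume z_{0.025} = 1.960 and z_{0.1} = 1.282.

For two independent groups with equal n: n = 2·((z_{α/2} + z_β) / d)².
z_{α/2} + z_β = 1.960 + 1.282 = 3.242.
n = 2 × (3.242 / 0.71)² = 2 × 4.566² = 2 × 20.85 = 41.7.
Round up to the next whole participant.

n = 42 per group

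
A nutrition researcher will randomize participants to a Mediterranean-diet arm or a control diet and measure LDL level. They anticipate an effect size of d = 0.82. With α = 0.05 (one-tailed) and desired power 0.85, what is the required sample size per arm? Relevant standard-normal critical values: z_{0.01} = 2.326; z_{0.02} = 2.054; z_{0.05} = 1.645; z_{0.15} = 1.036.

n = 22 per group

For two independent groups with equal n: n = 2·((z_{α} + z_β) / d)².
z_{α} + z_β = 1.645 + 1.036 = 2.681.
n = 2 × (2.681 / 0.82)² = 2 × 3.270² = 2 × 10.69 = 21.4.
Round up to the next whole participant.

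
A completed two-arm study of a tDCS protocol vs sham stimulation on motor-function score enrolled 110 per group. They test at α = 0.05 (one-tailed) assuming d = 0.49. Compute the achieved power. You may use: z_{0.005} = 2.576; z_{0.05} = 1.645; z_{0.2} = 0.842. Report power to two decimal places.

power ≈ 0.98

For two equal groups, power = Φ(d·√(n/2) − z_{α}).
d·√(n/2) = 0.49 × √(110/2) = 0.49 × 7.416 = 3.634.
z_β = 3.634 − 1.645 = 1.989.
Power = Φ(1.989) = 0.977.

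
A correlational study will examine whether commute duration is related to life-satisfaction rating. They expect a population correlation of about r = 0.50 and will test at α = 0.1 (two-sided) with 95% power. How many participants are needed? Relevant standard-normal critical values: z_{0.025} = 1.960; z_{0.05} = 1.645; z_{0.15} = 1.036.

n = 39

Fisher's z: C = ½·ln((1+r)/(1−r)) = ½·ln(3.0000) = 0.5493.
n = ((z_{α/2} + z_β)/C)² + 3.
(1.645 + 1.645) / 0.5493 = 3.290 / 0.5493 = 5.989.
n = 5.989² + 3 = 35.87 + 3 = 38.9.
Round up.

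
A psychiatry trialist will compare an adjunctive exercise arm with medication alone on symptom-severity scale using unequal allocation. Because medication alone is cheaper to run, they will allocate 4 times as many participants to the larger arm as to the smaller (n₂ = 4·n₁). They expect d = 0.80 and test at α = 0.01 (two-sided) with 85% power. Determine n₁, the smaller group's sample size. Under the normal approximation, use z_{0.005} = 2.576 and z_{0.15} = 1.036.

n₁ = 26

With allocation ratio k = n₂/n₁ = 4, Var(x̄₁−x̄₂) = σ²(1/n₁ + 1/(k·n₁)) = σ²·(k+1)/(k·n₁).
So n₁ = (1 + 1/k)·((z_{α/2} + z_β)/d)² = 1.250 × (3.612/0.80)².
n₁ = 1.250 × 20.39 = 25.5.
Round up: n₁ = 26, giving n₂ = 4 × 26 = 104.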